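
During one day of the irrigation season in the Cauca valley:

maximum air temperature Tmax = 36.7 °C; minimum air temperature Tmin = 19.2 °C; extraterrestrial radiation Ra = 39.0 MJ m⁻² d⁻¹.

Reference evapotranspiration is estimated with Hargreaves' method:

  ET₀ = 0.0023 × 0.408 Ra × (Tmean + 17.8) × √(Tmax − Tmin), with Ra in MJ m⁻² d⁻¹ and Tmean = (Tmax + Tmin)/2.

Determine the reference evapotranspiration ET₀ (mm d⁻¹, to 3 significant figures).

7.00 mm d⁻¹

Tmean = (36.7 + 19.2)/2 = 27.95 °C
0.408 Ra = 0.408 × 39.0 = 15.9120 mm/d equivalent
ET₀ = 0.0023 × 15.9120 × (27.95 + 17.8) × √17.5 = 0.0023 × 15.9120 × 45.75 × 4.1833 = 7.0043 mm/d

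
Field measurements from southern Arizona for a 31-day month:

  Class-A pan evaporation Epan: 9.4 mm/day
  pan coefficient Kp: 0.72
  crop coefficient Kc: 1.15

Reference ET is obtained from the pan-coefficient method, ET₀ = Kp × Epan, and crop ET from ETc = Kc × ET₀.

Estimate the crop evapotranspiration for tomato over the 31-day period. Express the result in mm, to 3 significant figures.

ET₀ = 0.72 × 9.4 = 6.7680 mm/d
ETc = Kc × ET₀ = 1.15 × 6.7680 = 7.7832 mm/d
Over 31 days: 7.7832 × 31 = 241.279 mm

241 mm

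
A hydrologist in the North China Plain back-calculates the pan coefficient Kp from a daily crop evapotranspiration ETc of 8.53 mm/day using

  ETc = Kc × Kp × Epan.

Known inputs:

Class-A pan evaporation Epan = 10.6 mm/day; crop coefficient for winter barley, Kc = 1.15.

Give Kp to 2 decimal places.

ETc = Kc × Kp × Epan  ⇒  Kp = ETc / (Kc × Epan)
Kp = 8.53 / (1.15 × 10.6) = 8.53 / 12.190 = 0.6998

0.70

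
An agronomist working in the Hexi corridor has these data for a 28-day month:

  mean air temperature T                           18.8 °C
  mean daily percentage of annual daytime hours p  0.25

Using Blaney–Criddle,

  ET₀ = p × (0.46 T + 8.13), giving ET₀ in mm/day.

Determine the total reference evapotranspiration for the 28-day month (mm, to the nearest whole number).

117 mm

ET₀ = 0.25 × (0.46 × 18.8 + 8.13) = 0.25 × 16.778 = 4.1945 mm/d
Monthly total = 4.1945 × 28 = 117.446 mm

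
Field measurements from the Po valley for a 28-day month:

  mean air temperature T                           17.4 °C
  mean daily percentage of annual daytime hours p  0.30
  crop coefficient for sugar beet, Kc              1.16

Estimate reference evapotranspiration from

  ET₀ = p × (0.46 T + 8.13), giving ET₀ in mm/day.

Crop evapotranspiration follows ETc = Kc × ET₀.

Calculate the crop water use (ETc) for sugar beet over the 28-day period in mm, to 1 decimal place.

157.2 mm

ET₀ = 0.30 × (0.46 × 17.4 + 8.13) = 0.30 × 16.134 = 4.8402 mm/d
ETc = Kc × ET₀ = 1.16 × 4.8402 = 5.6146 mm/d
Over 28 days: 5.6146 × 28 = 157.209 mm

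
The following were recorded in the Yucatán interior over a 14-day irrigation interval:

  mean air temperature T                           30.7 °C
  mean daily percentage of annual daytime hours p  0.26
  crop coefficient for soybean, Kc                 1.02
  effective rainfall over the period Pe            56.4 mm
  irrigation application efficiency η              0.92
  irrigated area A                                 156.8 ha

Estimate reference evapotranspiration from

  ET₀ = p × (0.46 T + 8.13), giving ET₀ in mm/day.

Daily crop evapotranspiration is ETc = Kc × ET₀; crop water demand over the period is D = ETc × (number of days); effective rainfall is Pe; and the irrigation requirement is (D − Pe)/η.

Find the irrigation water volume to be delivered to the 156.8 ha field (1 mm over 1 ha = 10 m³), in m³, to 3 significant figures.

ET₀ = 0.26 × (0.46 × 30.7 + 8.13) = 0.26 × 22.252 = 5.7855 mm/d
ETc = Kc × ET₀ = 1.02 × 5.7855 = 5.9012 mm/d
Crop demand D = ETc × 14 d = 5.9012 × 14 = 82.617 mm
D − Pe = 82.617 − 56.4 = 26.217 mm
Gross irrigation = 26.217 / 0.92 = 28.497 mm
Volume = 28.497 mm × 156.8 ha × 10 = 44683.3 m³

44700 m³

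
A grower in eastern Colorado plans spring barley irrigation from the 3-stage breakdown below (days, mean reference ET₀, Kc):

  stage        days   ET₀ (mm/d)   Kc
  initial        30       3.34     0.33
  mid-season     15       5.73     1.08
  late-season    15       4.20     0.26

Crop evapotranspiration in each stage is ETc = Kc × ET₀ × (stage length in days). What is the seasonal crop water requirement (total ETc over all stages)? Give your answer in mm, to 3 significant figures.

initial: 0.33 × 3.34 × 30 = 33.07 mm
mid-season: 1.08 × 5.73 × 15 = 92.83 mm
late-season: 0.26 × 4.20 × 15 = 16.38 mm
Seasonal total = 142.28 mm

142 mm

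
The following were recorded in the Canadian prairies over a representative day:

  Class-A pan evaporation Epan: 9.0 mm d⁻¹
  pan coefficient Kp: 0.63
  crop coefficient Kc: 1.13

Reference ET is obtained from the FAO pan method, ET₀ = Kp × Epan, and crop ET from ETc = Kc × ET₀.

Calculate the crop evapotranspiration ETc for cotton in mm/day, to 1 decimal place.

ET₀ = 0.63 × 9.0 = 5.6700 mm/d
ETc = Kc × ET₀ = 1.13 × 5.6700 = 6.4071 mm/d

6.4 mm/day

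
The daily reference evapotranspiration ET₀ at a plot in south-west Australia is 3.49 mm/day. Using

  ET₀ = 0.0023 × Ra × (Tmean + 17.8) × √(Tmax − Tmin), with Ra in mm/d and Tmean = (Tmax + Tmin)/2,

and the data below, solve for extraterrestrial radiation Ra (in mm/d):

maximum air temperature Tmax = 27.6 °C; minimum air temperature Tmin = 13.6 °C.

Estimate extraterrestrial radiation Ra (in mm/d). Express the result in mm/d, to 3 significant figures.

Tmean = 20.60 °C; √ΔT = 3.7417
Ra = ET₀ / [0.0023 × (Tmean+17.8) × √ΔT] = 3.49 / (0.0023 × 38.40 × 3.7417) = 10.561 mm/d

10.6 mm/d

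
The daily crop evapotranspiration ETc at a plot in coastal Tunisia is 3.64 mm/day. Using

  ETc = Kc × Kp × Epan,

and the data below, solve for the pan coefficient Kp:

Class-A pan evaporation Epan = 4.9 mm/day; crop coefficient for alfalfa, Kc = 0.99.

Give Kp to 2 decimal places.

0.75

ETc = Kc × Kp × Epan  ⇒  Kp = ETc / (Kc × Epan)
Kp = 3.64 / (0.99 × 4.9) = 3.64 / 4.851 = 0.7504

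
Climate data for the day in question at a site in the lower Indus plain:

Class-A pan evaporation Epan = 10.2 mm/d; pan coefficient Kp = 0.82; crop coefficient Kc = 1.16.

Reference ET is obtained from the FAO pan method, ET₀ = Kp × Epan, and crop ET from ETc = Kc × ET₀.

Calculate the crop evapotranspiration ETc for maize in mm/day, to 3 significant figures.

ET₀ = 0.82 × 10.2 = 8.3640 mm/d
ETc = Kc × ET₀ = 1.16 × 8.3640 = 9.7022 mm/d

9.70 mm/day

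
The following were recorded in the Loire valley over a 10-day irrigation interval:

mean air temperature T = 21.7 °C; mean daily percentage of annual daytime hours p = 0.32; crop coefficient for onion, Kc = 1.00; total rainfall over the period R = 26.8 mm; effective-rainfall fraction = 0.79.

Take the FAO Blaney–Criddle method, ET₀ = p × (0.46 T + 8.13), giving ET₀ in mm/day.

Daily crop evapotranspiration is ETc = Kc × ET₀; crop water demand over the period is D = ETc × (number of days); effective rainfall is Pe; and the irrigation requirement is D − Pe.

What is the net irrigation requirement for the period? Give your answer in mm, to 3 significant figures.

ET₀ = 0.32 × (0.46 × 21.7 + 8.13) = 0.32 × 18.112 = 5.7958 mm/d
ETc = Kc × ET₀ = 1.00 × 5.7958 = 5.7958 mm/d
Crop demand D = ETc × 10 d = 5.7958 × 10 = 57.958 mm
Pe = 0.79 × 26.8 = 21.172 mm
D − Pe = 57.958 − 21.172 = 36.786 mm

36.8 mm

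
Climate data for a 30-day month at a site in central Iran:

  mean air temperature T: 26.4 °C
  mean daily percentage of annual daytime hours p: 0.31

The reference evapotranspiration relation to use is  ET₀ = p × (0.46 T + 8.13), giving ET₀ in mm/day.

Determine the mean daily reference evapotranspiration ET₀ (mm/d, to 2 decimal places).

6.28 mm/d

ET₀ = 0.31 × (0.46 × 26.4 + 8.13) = 0.31 × 20.274 = 6.2849 mm/d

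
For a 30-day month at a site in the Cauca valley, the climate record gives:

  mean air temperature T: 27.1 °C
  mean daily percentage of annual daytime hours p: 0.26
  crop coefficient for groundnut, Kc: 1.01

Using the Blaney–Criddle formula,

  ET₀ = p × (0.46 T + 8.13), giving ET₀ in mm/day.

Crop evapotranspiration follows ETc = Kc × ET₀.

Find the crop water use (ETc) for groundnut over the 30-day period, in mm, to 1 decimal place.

162.3 mm

ET₀ = 0.26 × (0.46 × 27.1 + 8.13) = 0.26 × 20.596 = 5.3550 mm/d
ETc = Kc × ET₀ = 1.01 × 5.3550 = 5.4086 mm/d
Over 30 days: 5.4086 × 30 = 162.258 mm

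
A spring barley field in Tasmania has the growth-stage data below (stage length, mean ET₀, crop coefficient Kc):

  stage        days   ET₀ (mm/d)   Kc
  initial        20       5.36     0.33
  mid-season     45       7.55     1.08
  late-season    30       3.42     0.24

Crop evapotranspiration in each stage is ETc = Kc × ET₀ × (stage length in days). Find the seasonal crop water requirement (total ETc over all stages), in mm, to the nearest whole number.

427 mm

initial: 0.33 × 5.36 × 20 = 35.38 mm
mid-season: 1.08 × 7.55 × 45 = 366.93 mm
late-season: 0.24 × 3.42 × 30 = 24.62 mm
Seasonal total = 426.93 mm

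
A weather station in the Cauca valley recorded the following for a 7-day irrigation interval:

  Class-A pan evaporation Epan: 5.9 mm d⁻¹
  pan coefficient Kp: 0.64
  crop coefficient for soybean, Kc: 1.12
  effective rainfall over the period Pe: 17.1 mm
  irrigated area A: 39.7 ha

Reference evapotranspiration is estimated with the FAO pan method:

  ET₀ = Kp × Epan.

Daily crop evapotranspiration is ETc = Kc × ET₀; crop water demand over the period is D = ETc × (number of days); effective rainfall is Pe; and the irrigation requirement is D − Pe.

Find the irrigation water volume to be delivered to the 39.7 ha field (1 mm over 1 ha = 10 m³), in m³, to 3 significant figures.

4960 m³

ET₀ = 0.64 × 5.9 = 3.7760 mm/d
ETc = Kc × ET₀ = 1.12 × 3.7760 = 4.2291 mm/d
Crop demand D = ETc × 7 d = 4.2291 × 7 = 29.604 mm
D − Pe = 29.604 − 17.1 = 12.504 mm
Volume = 12.504 mm × 39.7 ha × 10 = 4964.1 m³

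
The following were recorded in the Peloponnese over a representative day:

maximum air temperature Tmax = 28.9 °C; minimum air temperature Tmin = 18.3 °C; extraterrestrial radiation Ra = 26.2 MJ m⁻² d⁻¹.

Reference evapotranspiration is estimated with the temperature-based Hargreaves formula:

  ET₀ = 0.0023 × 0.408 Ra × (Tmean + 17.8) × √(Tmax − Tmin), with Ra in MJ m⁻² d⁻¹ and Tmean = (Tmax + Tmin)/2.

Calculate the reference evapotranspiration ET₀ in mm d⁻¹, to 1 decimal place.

3.3 mm d⁻¹

Tmean = (28.9 + 18.3)/2 = 23.60 °C
0.408 Ra = 0.408 × 26.2 = 10.6896 mm/d equivalent
ET₀ = 0.0023 × 10.6896 × (23.60 + 17.8) × √10.6 = 0.0023 × 10.6896 × 41.40 × 3.2558 = 3.3140 mm/d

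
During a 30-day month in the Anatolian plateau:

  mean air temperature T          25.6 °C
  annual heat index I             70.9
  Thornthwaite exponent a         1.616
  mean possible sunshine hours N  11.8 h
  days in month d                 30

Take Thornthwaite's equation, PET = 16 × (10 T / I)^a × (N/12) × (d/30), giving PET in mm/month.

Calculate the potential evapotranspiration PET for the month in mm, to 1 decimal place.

10T/I = 10 × 25.6 / 70.9 = 3.6107
(10T/I)^a = 3.6107^1.616 = 7.9628
Uncorrected PET = 16 × 7.9628 = 127.405 mm
Correction = (N/12)(d/30) = (11.8/12)(30/30) = 0.9833
PET = 127.405 × 0.9833 = 125.277 mm/month

125.3 mm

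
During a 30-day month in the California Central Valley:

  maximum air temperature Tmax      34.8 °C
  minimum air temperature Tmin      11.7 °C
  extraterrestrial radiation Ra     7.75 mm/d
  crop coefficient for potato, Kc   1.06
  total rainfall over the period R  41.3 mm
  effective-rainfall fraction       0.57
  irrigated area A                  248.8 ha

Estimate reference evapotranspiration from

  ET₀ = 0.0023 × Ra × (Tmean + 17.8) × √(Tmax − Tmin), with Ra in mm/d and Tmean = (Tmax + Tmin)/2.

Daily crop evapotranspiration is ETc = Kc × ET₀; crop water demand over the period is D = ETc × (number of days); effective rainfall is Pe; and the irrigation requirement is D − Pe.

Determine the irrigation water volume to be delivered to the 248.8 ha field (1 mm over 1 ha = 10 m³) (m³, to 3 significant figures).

Tmean = (34.8 + 11.7)/2 = 23.25 °C
ET₀ = 0.0023 × 7.75 × (23.25 + 17.8) × √23.1 = 0.0023 × 7.75 × 41.05 × 4.8062 = 3.5168 mm/d
ETc = Kc × ET₀ = 1.06 × 3.5168 = 3.7278 mm/d
Crop demand D = ETc × 30 d = 3.7278 × 30 = 111.834 mm
Pe = 0.57 × 41.3 = 23.541 mm
D − Pe = 111.834 − 23.541 = 88.293 mm
Volume = 88.293 mm × 248.8 ha × 10 = 219673.0 m³

220000 m³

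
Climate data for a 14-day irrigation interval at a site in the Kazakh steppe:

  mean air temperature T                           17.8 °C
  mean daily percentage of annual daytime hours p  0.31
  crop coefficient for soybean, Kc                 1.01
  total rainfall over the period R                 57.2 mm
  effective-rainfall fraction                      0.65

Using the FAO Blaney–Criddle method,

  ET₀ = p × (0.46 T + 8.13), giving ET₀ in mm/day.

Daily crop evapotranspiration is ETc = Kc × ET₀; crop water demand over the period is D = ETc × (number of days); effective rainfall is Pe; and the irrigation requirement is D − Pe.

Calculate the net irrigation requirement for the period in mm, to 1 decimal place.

ET₀ = 0.31 × (0.46 × 17.8 + 8.13) = 0.31 × 16.318 = 5.0586 mm/d
ETc = Kc × ET₀ = 1.01 × 5.0586 = 5.1092 mm/d
Crop demand D = ETc × 14 d = 5.1092 × 14 = 71.529 mm
Pe = 0.65 × 57.2 = 37.180 mm
D − Pe = 71.529 − 37.180 = 34.349 mm

34.3 mm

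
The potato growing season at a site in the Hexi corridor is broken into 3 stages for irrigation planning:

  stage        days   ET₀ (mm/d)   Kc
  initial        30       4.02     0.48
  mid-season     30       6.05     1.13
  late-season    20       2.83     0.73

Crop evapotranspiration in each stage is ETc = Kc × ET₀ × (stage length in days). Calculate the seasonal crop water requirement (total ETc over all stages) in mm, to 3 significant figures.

304 mm

initial: 0.48 × 4.02 × 30 = 57.89 mm
mid-season: 1.13 × 6.05 × 30 = 205.10 mm
late-season: 0.73 × 2.83 × 20 = 41.32 mm
Seasonal total = 304.31 mm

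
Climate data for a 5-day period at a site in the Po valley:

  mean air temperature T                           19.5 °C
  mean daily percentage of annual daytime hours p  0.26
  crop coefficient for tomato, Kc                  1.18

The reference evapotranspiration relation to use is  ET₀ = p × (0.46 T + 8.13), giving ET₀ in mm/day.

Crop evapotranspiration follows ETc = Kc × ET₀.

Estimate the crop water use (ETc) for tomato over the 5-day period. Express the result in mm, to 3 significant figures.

ET₀ = 0.26 × (0.46 × 19.5 + 8.13) = 0.26 × 17.100 = 4.4460 mm/d
ETc = Kc × ET₀ = 1.18 × 4.4460 = 5.2463 mm/d
Over 5 days: 5.2463 × 5 = 26.232 mm

26.2 mm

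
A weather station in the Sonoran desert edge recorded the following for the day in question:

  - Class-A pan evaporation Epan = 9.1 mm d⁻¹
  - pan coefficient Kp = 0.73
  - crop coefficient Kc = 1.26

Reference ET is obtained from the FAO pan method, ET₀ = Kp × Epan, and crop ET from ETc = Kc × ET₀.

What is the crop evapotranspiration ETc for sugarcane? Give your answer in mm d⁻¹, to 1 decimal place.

8.4 mm d⁻¹

ET₀ = 0.73 × 9.1 = 6.6430 mm/d
ETc = Kc × ET₀ = 1.26 × 6.6430 = 8.3702 mm/d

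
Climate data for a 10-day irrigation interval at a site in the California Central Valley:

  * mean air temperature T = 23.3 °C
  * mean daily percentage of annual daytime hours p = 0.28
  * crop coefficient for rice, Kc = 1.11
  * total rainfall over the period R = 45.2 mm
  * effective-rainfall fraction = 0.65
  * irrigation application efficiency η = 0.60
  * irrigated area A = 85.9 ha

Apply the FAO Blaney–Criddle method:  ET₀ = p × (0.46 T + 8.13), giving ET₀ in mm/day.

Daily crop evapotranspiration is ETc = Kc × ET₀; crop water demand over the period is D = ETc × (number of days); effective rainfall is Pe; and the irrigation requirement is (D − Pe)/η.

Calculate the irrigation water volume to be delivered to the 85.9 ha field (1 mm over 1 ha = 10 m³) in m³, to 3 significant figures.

41800 m³

ET₀ = 0.28 × (0.46 × 23.3 + 8.13) = 0.28 × 18.848 = 5.2774 mm/d
ETc = Kc × ET₀ = 1.11 × 5.2774 = 5.8579 mm/d
Crop demand D = ETc × 10 d = 5.8579 × 10 = 58.579 mm
Pe = 0.65 × 45.2 = 29.380 mm
D − Pe = 58.579 − 29.380 = 29.199 mm
Gross irrigation = 29.199 / 0.60 = 48.665 mm
Volume = 48.665 mm × 85.9 ha × 10 = 41803.2 m³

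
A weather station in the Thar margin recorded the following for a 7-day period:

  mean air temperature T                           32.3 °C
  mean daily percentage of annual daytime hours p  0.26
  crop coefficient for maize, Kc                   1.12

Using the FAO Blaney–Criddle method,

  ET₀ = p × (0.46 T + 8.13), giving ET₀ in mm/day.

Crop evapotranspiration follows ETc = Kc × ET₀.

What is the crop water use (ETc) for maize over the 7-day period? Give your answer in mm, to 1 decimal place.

46.9 mm

ET₀ = 0.26 × (0.46 × 32.3 + 8.13) = 0.26 × 22.988 = 5.9769 mm/d
ETc = Kc × ET₀ = 1.12 × 5.9769 = 6.6941 mm/d
Over 7 days: 6.6941 × 7 = 46.859 mm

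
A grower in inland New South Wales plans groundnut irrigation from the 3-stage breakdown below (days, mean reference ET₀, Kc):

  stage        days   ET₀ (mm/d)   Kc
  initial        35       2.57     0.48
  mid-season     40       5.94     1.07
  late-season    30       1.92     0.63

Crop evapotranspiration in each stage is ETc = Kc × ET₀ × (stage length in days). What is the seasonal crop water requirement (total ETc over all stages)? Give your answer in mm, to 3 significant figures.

initial: 0.48 × 2.57 × 35 = 43.18 mm
mid-season: 1.07 × 5.94 × 40 = 254.23 mm
late-season: 0.63 × 1.92 × 30 = 36.29 mm
Seasonal total = 333.70 mm

334 mm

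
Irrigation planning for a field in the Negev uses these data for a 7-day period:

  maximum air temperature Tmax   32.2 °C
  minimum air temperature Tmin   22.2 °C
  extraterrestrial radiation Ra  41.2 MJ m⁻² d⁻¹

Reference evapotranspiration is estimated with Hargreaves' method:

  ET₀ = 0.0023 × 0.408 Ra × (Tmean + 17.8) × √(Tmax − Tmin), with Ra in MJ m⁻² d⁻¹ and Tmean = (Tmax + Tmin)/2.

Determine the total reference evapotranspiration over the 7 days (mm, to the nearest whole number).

Tmean = (32.2 + 22.2)/2 = 27.20 °C
0.408 Ra = 0.408 × 41.2 = 16.8096 mm/d equivalent
ET₀ = 0.0023 × 16.8096 × (27.20 + 17.8) × √10.0 = 0.0023 × 16.8096 × 45.00 × 3.1623 = 5.5017 mm/d
Over 7 days: 5.5017 × 7 = 38.512 mm

39 mm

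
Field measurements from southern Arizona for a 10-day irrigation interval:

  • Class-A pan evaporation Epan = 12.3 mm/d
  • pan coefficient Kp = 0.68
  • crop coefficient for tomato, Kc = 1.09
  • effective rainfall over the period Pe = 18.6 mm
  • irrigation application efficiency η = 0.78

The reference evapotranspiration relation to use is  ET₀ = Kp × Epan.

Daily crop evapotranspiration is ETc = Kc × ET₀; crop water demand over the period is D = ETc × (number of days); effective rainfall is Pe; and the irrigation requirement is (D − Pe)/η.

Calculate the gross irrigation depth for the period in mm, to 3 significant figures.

ET₀ = 0.68 × 12.3 = 8.3640 mm/d
ETc = Kc × ET₀ = 1.09 × 8.3640 = 9.1168 mm/d
Crop demand D = ETc × 10 d = 9.1168 × 10 = 91.168 mm
D − Pe = 91.168 − 18.6 = 72.568 mm
Gross irrigation = 72.568 / 0.78 = 93.036 mm

93.0 mm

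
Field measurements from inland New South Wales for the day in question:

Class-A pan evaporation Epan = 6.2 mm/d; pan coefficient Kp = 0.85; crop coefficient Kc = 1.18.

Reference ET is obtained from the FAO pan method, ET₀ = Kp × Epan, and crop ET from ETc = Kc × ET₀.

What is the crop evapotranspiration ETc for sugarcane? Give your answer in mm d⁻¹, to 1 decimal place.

ET₀ = 0.85 × 6.2 = 5.2700 mm/d
ETc = Kc × ET₀ = 1.18 × 5.2700 = 6.2186 mm/d

6.2 mm d⁻¹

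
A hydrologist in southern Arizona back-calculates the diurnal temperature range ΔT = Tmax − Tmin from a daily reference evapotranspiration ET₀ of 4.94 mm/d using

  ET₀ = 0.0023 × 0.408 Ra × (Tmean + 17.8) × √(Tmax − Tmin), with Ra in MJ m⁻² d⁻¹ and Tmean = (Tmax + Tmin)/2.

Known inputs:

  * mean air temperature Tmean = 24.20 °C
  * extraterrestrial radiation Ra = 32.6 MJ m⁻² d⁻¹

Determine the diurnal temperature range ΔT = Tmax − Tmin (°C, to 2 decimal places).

14.78 °C

√ΔT = ET₀ / [0.0023 × 0.408 × Ra × (Tmean+17.8)] = 4.94 / (0.0023 × 13.3008 × 42.00) = 3.8448
ΔT = 3.8448² = 14.782 °C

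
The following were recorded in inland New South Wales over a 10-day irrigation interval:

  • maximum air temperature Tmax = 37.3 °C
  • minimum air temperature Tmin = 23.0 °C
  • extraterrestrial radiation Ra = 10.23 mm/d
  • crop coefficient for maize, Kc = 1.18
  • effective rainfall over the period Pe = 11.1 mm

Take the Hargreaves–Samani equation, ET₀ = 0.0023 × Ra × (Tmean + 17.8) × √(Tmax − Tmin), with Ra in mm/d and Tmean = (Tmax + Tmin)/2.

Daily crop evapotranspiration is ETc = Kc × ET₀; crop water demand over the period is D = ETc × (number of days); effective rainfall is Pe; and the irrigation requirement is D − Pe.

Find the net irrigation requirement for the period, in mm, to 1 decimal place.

Tmean = (37.3 + 23.0)/2 = 30.15 °C
ET₀ = 0.0023 × 10.23 × (30.15 + 17.8) × √14.3 = 0.0023 × 10.23 × 47.95 × 3.7815 = 4.2663 mm/d
ETc = Kc × ET₀ = 1.18 × 4.2663 = 5.0342 mm/d
Crop demand D = ETc × 10 d = 5.0342 × 10 = 50.342 mm
D − Pe = 50.342 − 11.1 = 39.242 mm

39.2 mm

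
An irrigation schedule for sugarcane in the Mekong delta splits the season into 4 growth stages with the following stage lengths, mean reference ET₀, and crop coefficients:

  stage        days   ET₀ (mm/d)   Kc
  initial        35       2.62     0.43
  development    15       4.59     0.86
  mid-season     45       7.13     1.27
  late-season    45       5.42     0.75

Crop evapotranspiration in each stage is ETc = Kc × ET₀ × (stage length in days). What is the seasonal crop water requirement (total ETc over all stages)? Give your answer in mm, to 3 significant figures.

689 mm

initial: 0.43 × 2.62 × 35 = 39.43 mm
development: 0.86 × 4.59 × 15 = 59.21 mm
mid-season: 1.27 × 7.13 × 45 = 407.48 mm
late-season: 0.75 × 5.42 × 45 = 182.93 mm
Seasonal total = 689.05 mm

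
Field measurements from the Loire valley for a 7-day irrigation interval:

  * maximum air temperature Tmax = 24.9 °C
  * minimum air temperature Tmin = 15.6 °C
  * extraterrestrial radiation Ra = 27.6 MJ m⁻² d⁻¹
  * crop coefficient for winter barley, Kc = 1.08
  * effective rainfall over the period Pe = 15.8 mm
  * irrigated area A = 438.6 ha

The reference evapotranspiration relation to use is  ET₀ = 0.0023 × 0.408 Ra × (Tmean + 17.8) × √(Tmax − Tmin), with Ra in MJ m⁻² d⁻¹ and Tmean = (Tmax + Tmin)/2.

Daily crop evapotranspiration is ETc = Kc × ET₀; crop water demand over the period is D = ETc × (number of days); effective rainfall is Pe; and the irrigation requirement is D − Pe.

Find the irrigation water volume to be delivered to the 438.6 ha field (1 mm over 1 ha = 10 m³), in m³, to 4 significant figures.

30350 m³

Tmean = (24.9 + 15.6)/2 = 20.25 °C
0.408 Ra = 0.408 × 27.6 = 11.2608 mm/d equivalent
ET₀ = 0.0023 × 11.2608 × (20.25 + 17.8) × √9.3 = 0.0023 × 11.2608 × 38.05 × 3.0496 = 3.0053 mm/d
ETc = Kc × ET₀ = 1.08 × 3.0053 = 3.2457 mm/d
Crop demand D = ETc × 7 d = 3.2457 × 7 = 22.720 mm
D − Pe = 22.720 − 15.8 = 6.920 mm
Volume = 6.920 mm × 438.6 ha × 10 = 30351.1 m³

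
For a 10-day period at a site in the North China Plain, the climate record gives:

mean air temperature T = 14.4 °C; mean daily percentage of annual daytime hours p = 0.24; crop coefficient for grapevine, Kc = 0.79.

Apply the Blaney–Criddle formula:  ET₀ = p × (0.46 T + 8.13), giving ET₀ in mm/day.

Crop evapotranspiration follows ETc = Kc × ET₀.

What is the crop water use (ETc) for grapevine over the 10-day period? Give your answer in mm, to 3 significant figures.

ET₀ = 0.24 × (0.46 × 14.4 + 8.13) = 0.24 × 14.754 = 3.5410 mm/d
ETc = Kc × ET₀ = 0.79 × 3.5410 = 2.7974 mm/d
Over 10 days: 2.7974 × 10 = 27.974 mm

28.0 mm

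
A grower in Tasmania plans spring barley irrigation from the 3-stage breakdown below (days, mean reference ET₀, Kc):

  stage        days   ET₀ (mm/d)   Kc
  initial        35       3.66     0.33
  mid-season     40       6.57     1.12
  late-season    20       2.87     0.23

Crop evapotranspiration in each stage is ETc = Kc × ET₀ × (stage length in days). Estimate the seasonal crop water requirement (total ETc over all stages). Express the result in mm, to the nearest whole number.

initial: 0.33 × 3.66 × 35 = 42.27 mm
mid-season: 1.12 × 6.57 × 40 = 294.34 mm
late-season: 0.23 × 2.87 × 20 = 13.20 mm
Seasonal total = 349.81 mm

350 mm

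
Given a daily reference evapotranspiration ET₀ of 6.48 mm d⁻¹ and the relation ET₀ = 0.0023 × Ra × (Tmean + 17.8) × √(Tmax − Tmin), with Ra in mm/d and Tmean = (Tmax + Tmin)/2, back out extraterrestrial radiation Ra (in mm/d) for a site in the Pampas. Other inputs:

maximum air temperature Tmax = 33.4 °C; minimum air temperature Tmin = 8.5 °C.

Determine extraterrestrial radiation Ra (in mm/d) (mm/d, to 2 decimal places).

14.57 mm/d

Tmean = 20.95 °C; √ΔT = 4.9900
Ra = ET₀ / [0.0023 × (Tmean+17.8) × √ΔT] = 6.48 / (0.0023 × 38.75 × 4.9900) = 14.571 mm/d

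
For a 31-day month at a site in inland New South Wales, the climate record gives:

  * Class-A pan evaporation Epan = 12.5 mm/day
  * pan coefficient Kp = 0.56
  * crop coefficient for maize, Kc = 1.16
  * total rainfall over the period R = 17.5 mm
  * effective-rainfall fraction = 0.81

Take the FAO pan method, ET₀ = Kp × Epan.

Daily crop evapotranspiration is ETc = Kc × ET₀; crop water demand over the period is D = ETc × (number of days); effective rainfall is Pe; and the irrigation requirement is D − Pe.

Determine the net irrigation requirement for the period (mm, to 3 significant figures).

238 mm

ET₀ = 0.56 × 12.5 = 7.0000 mm/d
ETc = Kc × ET₀ = 1.16 × 7.0000 = 8.1200 mm/d
Crop demand D = ETc × 31 d = 8.1200 × 31 = 251.720 mm
Pe = 0.81 × 17.5 = 14.175 mm
D − Pe = 251.720 − 14.175 = 237.545 mm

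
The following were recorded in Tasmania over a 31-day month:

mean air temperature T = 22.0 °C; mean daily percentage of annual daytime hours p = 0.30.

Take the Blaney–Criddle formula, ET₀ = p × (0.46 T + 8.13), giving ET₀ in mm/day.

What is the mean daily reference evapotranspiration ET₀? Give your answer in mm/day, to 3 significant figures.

5.48 mm/day

ET₀ = 0.30 × (0.46 × 22.0 + 8.13) = 0.30 × 18.250 = 5.4750 mm/d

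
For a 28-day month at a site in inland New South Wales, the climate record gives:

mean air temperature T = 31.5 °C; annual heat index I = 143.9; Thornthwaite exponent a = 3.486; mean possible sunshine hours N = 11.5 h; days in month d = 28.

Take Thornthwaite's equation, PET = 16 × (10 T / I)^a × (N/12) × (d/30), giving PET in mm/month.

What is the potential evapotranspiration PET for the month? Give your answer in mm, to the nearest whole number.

220 mm

10T/I = 10 × 31.5 / 143.9 = 2.1890
(10T/I)^a = 2.1890^3.486 = 15.3496
Uncorrected PET = 16 × 15.3496 = 245.594 mm
Correction = (N/12)(d/30) = (11.5/12)(28/30) = 0.8944
PET = 245.594 × 0.8944 = 219.659 mm/month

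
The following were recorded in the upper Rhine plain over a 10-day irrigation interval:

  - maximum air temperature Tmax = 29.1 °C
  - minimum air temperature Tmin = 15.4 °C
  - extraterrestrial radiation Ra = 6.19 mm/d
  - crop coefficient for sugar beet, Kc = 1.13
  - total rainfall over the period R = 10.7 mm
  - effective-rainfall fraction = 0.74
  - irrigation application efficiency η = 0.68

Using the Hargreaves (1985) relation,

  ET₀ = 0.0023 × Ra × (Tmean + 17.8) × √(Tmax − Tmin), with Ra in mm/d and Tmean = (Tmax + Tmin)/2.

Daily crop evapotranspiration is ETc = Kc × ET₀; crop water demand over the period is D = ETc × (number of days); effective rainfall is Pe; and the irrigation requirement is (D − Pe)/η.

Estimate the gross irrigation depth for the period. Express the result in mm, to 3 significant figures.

23.4 mm

Tmean = (29.1 + 15.4)/2 = 22.25 °C
ET₀ = 0.0023 × 6.19 × (22.25 + 17.8) × √13.7 = 0.0023 × 6.19 × 40.05 × 3.7014 = 2.1105 mm/d
ETc = Kc × ET₀ = 1.13 × 2.1105 = 2.3849 mm/d
Crop demand D = ETc × 10 d = 2.3849 × 10 = 23.849 mm
Pe = 0.74 × 10.7 = 7.918 mm
D − Pe = 23.849 − 7.918 = 15.931 mm
Gross irrigation = 15.931 / 0.68 = 23.428 mm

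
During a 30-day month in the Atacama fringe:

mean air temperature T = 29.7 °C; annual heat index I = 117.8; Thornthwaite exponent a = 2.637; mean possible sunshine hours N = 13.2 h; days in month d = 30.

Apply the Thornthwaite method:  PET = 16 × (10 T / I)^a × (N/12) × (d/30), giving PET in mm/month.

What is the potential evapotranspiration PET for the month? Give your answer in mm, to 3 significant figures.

10T/I = 10 × 29.7 / 117.8 = 2.5212
(10T/I)^a = 2.5212^2.637 = 11.4561
Uncorrected PET = 16 × 11.4561 = 183.298 mm
Correction = (N/12)(d/30) = (13.2/12)(30/30) = 1.1000
PET = 183.298 × 1.1000 = 201.628 mm/month

202 mm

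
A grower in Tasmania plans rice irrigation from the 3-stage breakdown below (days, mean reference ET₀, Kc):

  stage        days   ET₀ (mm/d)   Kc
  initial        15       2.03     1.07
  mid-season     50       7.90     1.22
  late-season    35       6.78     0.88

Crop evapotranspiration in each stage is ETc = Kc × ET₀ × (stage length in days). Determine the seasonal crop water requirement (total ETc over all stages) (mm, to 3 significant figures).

723 mm

initial: 1.07 × 2.03 × 15 = 32.58 mm
mid-season: 1.22 × 7.90 × 50 = 481.90 mm
late-season: 0.88 × 6.78 × 35 = 208.82 mm
Seasonal total = 723.30 mm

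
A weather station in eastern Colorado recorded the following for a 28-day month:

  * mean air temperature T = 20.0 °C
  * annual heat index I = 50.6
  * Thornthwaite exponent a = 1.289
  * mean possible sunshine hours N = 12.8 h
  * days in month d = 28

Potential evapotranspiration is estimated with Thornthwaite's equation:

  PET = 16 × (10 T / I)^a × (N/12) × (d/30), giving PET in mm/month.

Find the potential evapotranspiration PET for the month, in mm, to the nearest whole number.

94 mm

10T/I = 10 × 20.0 / 50.6 = 3.9526
(10T/I)^a = 3.9526^1.289 = 5.8801
Uncorrected PET = 16 × 5.8801 = 94.082 mm
Correction = (N/12)(d/30) = (12.8/12)(28/30) = 0.9956
PET = 94.082 × 0.9956 = 93.668 mm/month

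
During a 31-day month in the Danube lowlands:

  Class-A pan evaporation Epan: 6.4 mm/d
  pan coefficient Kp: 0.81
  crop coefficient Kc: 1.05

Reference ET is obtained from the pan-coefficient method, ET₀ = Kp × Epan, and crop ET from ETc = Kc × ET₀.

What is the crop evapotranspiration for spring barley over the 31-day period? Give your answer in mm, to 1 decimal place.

ET₀ = 0.81 × 6.4 = 5.1840 mm/d
ETc = Kc × ET₀ = 1.05 × 5.1840 = 5.4432 mm/d
Over 31 days: 5.4432 × 31 = 168.739 mm

168.7 mm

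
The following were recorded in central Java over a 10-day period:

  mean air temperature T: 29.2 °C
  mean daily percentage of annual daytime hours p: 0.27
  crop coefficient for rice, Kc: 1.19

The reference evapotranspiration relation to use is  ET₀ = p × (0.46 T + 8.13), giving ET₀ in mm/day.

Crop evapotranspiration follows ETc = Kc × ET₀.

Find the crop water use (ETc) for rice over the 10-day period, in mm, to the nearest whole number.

ET₀ = 0.27 × (0.46 × 29.2 + 8.13) = 0.27 × 21.562 = 5.8217 mm/d
ETc = Kc × ET₀ = 1.19 × 5.8217 = 6.9278 mm/d
Over 10 days: 6.9278 × 10 = 69.278 mm

69 mm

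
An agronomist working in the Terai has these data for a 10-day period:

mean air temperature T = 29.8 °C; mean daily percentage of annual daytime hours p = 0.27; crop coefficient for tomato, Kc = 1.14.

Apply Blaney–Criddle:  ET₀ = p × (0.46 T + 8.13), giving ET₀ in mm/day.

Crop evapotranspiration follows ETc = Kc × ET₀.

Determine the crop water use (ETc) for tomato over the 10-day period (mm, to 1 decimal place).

ET₀ = 0.27 × (0.46 × 29.8 + 8.13) = 0.27 × 21.838 = 5.8963 mm/d
ETc = Kc × ET₀ = 1.14 × 5.8963 = 6.7218 mm/d
Over 10 days: 6.7218 × 10 = 67.218 mm

67.2 mm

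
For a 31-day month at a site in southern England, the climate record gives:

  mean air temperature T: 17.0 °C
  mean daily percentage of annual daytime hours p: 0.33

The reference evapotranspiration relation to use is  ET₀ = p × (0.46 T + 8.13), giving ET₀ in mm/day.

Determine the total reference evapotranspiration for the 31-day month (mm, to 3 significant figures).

163 mm

ET₀ = 0.33 × (0.46 × 17.0 + 8.13) = 0.33 × 15.950 = 5.2635 mm/d
Monthly total = 5.2635 × 31 = 163.169 mm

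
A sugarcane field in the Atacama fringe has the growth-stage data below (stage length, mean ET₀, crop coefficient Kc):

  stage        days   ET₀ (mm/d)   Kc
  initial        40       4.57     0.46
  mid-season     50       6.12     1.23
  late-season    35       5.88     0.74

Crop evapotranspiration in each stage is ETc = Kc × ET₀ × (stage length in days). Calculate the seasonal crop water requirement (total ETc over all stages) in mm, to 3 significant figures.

613 mm

initial: 0.46 × 4.57 × 40 = 84.09 mm
mid-season: 1.23 × 6.12 × 50 = 376.38 mm
late-season: 0.74 × 5.88 × 35 = 152.29 mm
Seasonal total = 612.76 mm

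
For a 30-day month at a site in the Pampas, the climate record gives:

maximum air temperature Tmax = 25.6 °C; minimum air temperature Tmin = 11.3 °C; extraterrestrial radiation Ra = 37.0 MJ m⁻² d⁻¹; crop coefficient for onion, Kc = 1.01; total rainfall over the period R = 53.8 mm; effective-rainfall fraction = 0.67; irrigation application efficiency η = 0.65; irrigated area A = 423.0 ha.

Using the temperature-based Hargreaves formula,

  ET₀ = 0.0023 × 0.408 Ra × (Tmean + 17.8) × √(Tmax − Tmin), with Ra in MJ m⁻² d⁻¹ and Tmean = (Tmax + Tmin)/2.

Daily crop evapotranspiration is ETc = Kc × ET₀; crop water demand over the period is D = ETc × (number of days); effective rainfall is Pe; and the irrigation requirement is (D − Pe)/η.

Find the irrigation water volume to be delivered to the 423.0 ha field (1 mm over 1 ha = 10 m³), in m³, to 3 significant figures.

704000 m³

Tmean = (25.6 + 11.3)/2 = 18.45 °C
0.408 Ra = 0.408 × 37.0 = 15.0960 mm/d equivalent
ET₀ = 0.0023 × 15.0960 × (18.45 + 17.8) × √14.3 = 0.0023 × 15.0960 × 36.25 × 3.7815 = 4.7595 mm/d
ETc = Kc × ET₀ = 1.01 × 4.7595 = 4.8071 mm/d
Crop demand D = ETc × 30 d = 4.8071 × 30 = 144.213 mm
Pe = 0.67 × 53.8 = 36.046 mm
D − Pe = 144.213 − 36.046 = 108.167 mm
Gross irrigation = 108.167 / 0.65 = 166.411 mm
Volume = 166.411 mm × 423.0 ha × 10 = 703918.5 m³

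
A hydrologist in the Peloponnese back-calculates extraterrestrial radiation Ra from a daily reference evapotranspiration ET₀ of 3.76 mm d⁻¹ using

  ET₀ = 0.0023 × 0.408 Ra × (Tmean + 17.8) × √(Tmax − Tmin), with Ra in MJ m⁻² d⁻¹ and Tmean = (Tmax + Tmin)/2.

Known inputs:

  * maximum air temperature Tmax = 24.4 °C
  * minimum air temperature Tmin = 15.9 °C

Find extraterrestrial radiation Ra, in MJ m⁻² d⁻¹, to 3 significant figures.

36.2 MJ m⁻² d⁻¹

Tmean = (24.4+15.9)/2 = 20.15 °C; ΔT = 8.5
Ra = ET₀ / [0.0023 × 0.408 × (Tmean+17.8) × √ΔT]
   = 3.76 / (0.0023 × 0.408 × 37.95 × 2.9155) = 36.214 MJ m⁻² d⁻¹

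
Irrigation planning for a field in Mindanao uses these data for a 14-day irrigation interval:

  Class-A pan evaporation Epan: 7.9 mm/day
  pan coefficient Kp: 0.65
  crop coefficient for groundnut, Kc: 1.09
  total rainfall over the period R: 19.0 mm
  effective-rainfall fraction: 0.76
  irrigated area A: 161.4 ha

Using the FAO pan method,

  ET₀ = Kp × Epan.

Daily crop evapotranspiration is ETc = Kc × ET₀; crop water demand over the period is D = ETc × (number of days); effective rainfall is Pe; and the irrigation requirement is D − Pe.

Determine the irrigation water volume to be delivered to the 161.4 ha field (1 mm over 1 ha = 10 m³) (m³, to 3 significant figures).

103000 m³

ET₀ = 0.65 × 7.9 = 5.1350 mm/d
ETc = Kc × ET₀ = 1.09 × 5.1350 = 5.5972 mm/d
Crop demand D = ETc × 14 d = 5.5972 × 14 = 78.361 mm
Pe = 0.76 × 19.0 = 14.440 mm
D − Pe = 78.361 − 14.440 = 63.921 mm
Volume = 63.921 mm × 161.4 ha × 10 = 103168.5 m³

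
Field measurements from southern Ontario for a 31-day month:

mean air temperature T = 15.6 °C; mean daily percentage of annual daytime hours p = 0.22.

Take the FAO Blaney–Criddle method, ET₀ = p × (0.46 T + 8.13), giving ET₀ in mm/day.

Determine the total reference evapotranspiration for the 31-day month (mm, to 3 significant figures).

104 mm

ET₀ = 0.22 × (0.46 × 15.6 + 8.13) = 0.22 × 15.306 = 3.3673 mm/d
Monthly total = 3.3673 × 31 = 104.386 mm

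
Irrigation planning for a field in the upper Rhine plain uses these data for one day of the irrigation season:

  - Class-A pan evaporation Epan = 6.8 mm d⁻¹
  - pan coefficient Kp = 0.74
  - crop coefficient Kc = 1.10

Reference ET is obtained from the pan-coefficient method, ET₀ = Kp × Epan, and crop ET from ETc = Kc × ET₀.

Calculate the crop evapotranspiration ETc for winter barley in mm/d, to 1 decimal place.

ET₀ = 0.74 × 6.8 = 5.0320 mm/d
ETc = Kc × ET₀ = 1.10 × 5.0320 = 5.5352 mm/d

5.5 mm/d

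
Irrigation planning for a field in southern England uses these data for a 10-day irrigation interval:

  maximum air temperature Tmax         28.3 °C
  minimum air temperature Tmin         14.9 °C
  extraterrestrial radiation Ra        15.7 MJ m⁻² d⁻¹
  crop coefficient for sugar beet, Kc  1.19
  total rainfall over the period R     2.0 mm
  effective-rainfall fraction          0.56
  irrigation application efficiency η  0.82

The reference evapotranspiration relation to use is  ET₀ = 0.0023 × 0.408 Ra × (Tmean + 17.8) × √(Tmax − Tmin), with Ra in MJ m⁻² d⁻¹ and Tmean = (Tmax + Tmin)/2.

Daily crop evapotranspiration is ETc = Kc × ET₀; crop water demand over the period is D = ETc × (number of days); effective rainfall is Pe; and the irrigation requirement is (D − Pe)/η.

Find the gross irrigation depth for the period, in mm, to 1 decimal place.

Tmean = (28.3 + 14.9)/2 = 21.60 °C
0.408 Ra = 0.408 × 15.7 = 6.4056 mm/d equivalent
ET₀ = 0.0023 × 6.4056 × (21.60 + 17.8) × √13.4 = 0.0023 × 6.4056 × 39.40 × 3.6606 = 2.1249 mm/d
ETc = Kc × ET₀ = 1.19 × 2.1249 = 2.5286 mm/d
Crop demand D = ETc × 10 d = 2.5286 × 10 = 25.286 mm
Pe = 0.56 × 2.0 = 1.120 mm
D − Pe = 25.286 − 1.120 = 24.166 mm
Gross irrigation = 24.166 / 0.82 = 29.471 mm

29.5 mm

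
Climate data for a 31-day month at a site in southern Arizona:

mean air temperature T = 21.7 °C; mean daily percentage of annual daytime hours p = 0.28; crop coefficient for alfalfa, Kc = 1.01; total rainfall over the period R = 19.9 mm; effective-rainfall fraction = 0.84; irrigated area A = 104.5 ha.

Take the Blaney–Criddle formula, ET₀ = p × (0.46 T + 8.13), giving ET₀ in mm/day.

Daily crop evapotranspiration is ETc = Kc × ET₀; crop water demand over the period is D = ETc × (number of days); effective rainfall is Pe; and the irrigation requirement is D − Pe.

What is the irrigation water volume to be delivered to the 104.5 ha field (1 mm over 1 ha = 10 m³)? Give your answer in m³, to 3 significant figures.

148000 m³

ET₀ = 0.28 × (0.46 × 21.7 + 8.13) = 0.28 × 18.112 = 5.0714 mm/d
ETc = Kc × ET₀ = 1.01 × 5.0714 = 5.1221 mm/d
Crop demand D = ETc × 31 d = 5.1221 × 31 = 158.785 mm
Pe = 0.84 × 19.9 = 16.716 mm
D − Pe = 158.785 − 16.716 = 142.069 mm
Volume = 142.069 mm × 104.5 ha × 10 = 148462.1 m³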